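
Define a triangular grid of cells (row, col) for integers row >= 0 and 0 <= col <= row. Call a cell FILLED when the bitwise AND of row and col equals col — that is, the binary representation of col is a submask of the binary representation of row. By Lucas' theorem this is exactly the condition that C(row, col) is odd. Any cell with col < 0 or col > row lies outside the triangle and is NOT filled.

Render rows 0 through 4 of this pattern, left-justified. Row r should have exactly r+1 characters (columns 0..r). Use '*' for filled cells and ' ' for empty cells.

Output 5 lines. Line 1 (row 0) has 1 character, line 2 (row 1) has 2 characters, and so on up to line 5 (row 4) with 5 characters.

r0=0: *
r1=1: **
r2=10: * *
r3=11: ****
r4=100: *   *

Answer: *
**
* *
****
*   *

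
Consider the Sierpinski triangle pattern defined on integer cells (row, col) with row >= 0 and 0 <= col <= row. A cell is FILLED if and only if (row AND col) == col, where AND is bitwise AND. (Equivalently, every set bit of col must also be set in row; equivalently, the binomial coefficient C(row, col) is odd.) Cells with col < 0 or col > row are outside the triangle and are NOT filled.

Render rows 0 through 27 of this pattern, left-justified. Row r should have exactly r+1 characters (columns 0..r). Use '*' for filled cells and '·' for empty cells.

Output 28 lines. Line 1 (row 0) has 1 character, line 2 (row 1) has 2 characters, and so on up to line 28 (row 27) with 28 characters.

r0=0: *
r1=1: **
r2=10: *·*
r3=11: ****
r4=100: *···*
r5=101: **··**
r6=110: *·*·*·*
r7=111: ********
r8=1000: *·······*
r9=1001: **······**
r10=1010: *·*·····*·*
r11=1011: ****····****
r12=1100: *···*···*···*
r13=1101: **··**··**··**
r14=1110: *·*·*·*·*·*·*·*
r15=1111: ****************
r16=10000: *···············*
r17=10001: **··············**
r18=10010: *·*·············*·*
r19=10011: ****············****
r20=10100: *···*···········*···*
r21=10101: **··**··········**··**
r22=10110: *·*·*·*·········*·*·*·*
r23=10111: ********········********
r24=11000: *·······*·······*·······*
r25=11001: **······**······**······**
r26=11010: *·*·····*·*·····*·*·····*·*
r27=11011: ****····****····****····****

Answer: *
**
*·*
****
*···*
**··**
*·*·*·*
********
*·······*
**······**
*·*·····*·*
****····****
*···*···*···*
**··**··**··**
*·*·*·*·*·*·*·*
****************
*···············*
**··············**
*·*·············*·*
****············****
*···*···········*···*
**··**··········**··**
*·*·*·*·········*·*·*·*
********········********
*·······*·······*·······*
**······**······**······**
*·*·····*·*·····*·*·····*·*
****····****····****····****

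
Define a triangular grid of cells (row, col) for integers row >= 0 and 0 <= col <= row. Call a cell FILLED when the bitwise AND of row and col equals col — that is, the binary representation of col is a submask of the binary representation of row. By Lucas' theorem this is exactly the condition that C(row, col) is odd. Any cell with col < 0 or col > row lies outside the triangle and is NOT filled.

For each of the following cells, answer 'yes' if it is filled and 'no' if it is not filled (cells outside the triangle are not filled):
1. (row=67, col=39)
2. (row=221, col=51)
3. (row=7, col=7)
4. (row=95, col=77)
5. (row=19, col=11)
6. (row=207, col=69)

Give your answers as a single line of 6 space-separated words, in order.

Answer: no no yes yes no yes

Derivation:
(67,39): row=0b1000011, col=0b100111, row AND col = 0b11 = 3; 3 != 39 -> empty
(221,51): row=0b11011101, col=0b110011, row AND col = 0b10001 = 17; 17 != 51 -> empty
(7,7): row=0b111, col=0b111, row AND col = 0b111 = 7; 7 == 7 -> filled
(95,77): row=0b1011111, col=0b1001101, row AND col = 0b1001101 = 77; 77 == 77 -> filled
(19,11): row=0b10011, col=0b1011, row AND col = 0b11 = 3; 3 != 11 -> empty
(207,69): row=0b11001111, col=0b1000101, row AND col = 0b1000101 = 69; 69 == 69 -> filled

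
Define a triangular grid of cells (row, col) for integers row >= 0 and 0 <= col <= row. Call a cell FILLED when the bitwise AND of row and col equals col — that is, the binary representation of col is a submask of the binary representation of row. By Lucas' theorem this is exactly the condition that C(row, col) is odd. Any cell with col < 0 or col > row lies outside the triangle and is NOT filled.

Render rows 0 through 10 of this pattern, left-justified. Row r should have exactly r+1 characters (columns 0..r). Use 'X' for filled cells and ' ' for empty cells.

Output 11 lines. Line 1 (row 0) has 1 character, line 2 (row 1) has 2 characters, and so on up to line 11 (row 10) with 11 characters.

r0=0: X
r1=1: XX
r2=10: X X
r3=11: XXXX
r4=100: X   X
r5=101: XX  XX
r6=110: X X X X
r7=111: XXXXXXXX
r8=1000: X       X
r9=1001: XX      XX
r10=1010: X X     X X

Answer: X
XX
X X
XXXX
X   X
XX  XX
X X X X
XXXXXXXX
X       X
XX      XX
X X     X X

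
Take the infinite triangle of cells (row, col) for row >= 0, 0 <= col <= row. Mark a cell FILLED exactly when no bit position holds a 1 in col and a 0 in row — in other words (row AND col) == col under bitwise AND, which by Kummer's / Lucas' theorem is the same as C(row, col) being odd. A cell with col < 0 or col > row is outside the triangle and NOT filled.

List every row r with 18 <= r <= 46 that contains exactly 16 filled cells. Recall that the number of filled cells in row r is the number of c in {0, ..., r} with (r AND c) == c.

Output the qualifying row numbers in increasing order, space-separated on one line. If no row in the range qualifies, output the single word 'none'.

Answer: 23 27 29 30 39 43 45 46

Derivation:
Row r has 2^popcount(r) filled cells, so we need popcount(r) = log2(16) = 4.
Scan r = 18..46 and keep those with exactly 4 one-bits:
r=18=10010 popcount=2 -> skip
r=19=10011 popcount=3 -> skip
r=20=10100 popcount=2 -> skip
r=21=10101 popcount=3 -> skip
r=22=10110 popcount=3 -> skip
r=23=10111 popcount=4 -> KEEP
r=24=11000 popcount=2 -> skip
r=25=11001 popcount=3 -> skip
r=26=11010 popcount=3 -> skip
r=27=11011 popcount=4 -> KEEP
r=28=11100 popcount=3 -> skip
r=29=11101 popcount=4 -> KEEP
r=30=11110 popcount=4 -> KEEP
r=31=11111 popcount=5 -> skip
r=32=100000 popcount=1 -> skip
r=33=100001 popcount=2 -> skip
r=34=100010 popcount=2 -> skip
r=35=100011 popcount=3 -> skip
r=36=100100 popcount=2 -> skip
r=37=100101 popcount=3 -> skip
r=38=100110 popcount=3 -> skip
r=39=100111 popcount=4 -> KEEP
r=40=101000 popcount=2 -> skip
r=41=101001 popcount=3 -> skip
r=42=101010 popcount=3 -> skip
r=43=101011 popcount=4 -> KEEP
r=44=101100 popcount=3 -> skip
r=45=101101 popcount=4 -> KEEP
r=46=101110 popcount=4 -> KEEP
Kept rows: 23 27 29 30 39 43 45 46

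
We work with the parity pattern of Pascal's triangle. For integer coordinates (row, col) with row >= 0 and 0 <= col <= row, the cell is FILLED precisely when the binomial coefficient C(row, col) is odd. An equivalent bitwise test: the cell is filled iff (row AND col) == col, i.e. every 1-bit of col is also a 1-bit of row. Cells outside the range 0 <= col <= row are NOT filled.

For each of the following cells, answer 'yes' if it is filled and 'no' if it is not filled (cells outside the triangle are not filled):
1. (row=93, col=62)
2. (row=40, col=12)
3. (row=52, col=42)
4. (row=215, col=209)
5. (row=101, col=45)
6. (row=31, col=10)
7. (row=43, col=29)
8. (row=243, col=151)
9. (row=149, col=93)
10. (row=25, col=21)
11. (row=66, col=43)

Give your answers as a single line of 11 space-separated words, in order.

(93,62): row=0b1011101, col=0b111110, row AND col = 0b11100 = 28; 28 != 62 -> empty
(40,12): row=0b101000, col=0b1100, row AND col = 0b1000 = 8; 8 != 12 -> empty
(52,42): row=0b110100, col=0b101010, row AND col = 0b100000 = 32; 32 != 42 -> empty
(215,209): row=0b11010111, col=0b11010001, row AND col = 0b11010001 = 209; 209 == 209 -> filled
(101,45): row=0b1100101, col=0b101101, row AND col = 0b100101 = 37; 37 != 45 -> empty
(31,10): row=0b11111, col=0b1010, row AND col = 0b1010 = 10; 10 == 10 -> filled
(43,29): row=0b101011, col=0b11101, row AND col = 0b1001 = 9; 9 != 29 -> empty
(243,151): row=0b11110011, col=0b10010111, row AND col = 0b10010011 = 147; 147 != 151 -> empty
(149,93): row=0b10010101, col=0b1011101, row AND col = 0b10101 = 21; 21 != 93 -> empty
(25,21): row=0b11001, col=0b10101, row AND col = 0b10001 = 17; 17 != 21 -> empty
(66,43): row=0b1000010, col=0b101011, row AND col = 0b10 = 2; 2 != 43 -> empty

Answer: no no no yes no yes no no no no no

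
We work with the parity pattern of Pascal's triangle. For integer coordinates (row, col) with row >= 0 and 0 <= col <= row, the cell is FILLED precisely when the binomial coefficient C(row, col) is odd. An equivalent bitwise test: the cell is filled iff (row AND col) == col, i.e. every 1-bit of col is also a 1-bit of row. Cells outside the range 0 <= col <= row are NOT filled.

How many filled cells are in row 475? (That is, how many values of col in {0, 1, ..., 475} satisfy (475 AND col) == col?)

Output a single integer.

Answer: 128

Derivation:
475 in binary = 111011011
popcount(475) = number of 1-bits in 111011011 = 7
A col c satisfies (475 AND c) == c iff every set bit of c is also set in 475; each of the 7 set bits of 475 can independently be on or off in c.
count = 2^7 = 128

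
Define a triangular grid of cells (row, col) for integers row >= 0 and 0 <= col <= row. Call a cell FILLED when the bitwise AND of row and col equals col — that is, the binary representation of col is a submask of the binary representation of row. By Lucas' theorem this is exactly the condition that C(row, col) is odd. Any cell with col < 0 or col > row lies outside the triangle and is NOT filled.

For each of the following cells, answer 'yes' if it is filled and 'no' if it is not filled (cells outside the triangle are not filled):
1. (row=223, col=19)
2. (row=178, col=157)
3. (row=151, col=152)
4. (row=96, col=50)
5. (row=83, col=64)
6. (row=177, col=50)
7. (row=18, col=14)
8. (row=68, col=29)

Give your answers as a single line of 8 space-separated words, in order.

Answer: yes no no no yes no no no

Derivation:
(223,19): row=0b11011111, col=0b10011, row AND col = 0b10011 = 19; 19 == 19 -> filled
(178,157): row=0b10110010, col=0b10011101, row AND col = 0b10010000 = 144; 144 != 157 -> empty
(151,152): col outside [0, 151] -> not filled
(96,50): row=0b1100000, col=0b110010, row AND col = 0b100000 = 32; 32 != 50 -> empty
(83,64): row=0b1010011, col=0b1000000, row AND col = 0b1000000 = 64; 64 == 64 -> filled
(177,50): row=0b10110001, col=0b110010, row AND col = 0b110000 = 48; 48 != 50 -> empty
(18,14): row=0b10010, col=0b1110, row AND col = 0b10 = 2; 2 != 14 -> empty
(68,29): row=0b1000100, col=0b11101, row AND col = 0b100 = 4; 4 != 29 -> empty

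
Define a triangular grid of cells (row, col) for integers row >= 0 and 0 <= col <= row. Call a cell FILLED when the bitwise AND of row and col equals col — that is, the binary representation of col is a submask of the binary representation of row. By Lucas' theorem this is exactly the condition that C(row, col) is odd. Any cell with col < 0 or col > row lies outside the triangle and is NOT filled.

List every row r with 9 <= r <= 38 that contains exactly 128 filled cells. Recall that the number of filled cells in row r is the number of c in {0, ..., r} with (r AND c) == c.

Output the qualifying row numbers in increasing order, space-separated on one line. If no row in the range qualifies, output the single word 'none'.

Row r has 2^popcount(r) filled cells, so we need popcount(r) = log2(128) = 7.
Scan r = 9..38 and keep those with exactly 7 one-bits:
r=9=1001 popcount=2 -> skip
r=10=1010 popcount=2 -> skip
r=11=1011 popcount=3 -> skip
r=12=1100 popcount=2 -> skip
r=13=1101 popcount=3 -> skip
r=14=1110 popcount=3 -> skip
r=15=1111 popcount=4 -> skip
r=16=10000 popcount=1 -> skip
r=17=10001 popcount=2 -> skip
r=18=10010 popcount=2 -> skip
r=19=10011 popcount=3 -> skip
r=20=10100 popcount=2 -> skip
r=21=10101 popcount=3 -> skip
r=22=10110 popcount=3 -> skip
r=23=10111 popcount=4 -> skip
r=24=11000 popcount=2 -> skip
r=25=11001 popcount=3 -> skip
r=26=11010 popcount=3 -> skip
r=27=11011 popcount=4 -> skip
r=28=11100 popcount=3 -> skip
r=29=11101 popcount=4 -> skip
r=30=11110 popcount=4 -> skip
r=31=11111 popcount=5 -> skip
r=32=100000 popcount=1 -> skip
r=33=100001 popcount=2 -> skip
r=34=100010 popcount=2 -> skip
r=35=100011 popcount=3 -> skip
r=36=100100 popcount=2 -> skip
r=37=100101 popcount=3 -> skip
r=38=100110 popcount=3 -> skip
Kept rows: none

Answer: none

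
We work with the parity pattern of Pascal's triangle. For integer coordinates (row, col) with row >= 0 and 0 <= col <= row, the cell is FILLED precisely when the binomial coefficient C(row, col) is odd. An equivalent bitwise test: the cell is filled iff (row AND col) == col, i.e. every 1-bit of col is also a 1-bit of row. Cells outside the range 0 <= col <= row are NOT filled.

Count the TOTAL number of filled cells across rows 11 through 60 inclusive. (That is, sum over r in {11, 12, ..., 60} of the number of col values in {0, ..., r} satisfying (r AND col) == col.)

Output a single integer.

Answer: 564

Derivation:
r11=1011 pc3: +8 =8
r12=1100 pc2: +4 =12
r13=1101 pc3: +8 =20
r14=1110 pc3: +8 =28
r15=1111 pc4: +16 =44
r16=10000 pc1: +2 =46
r17=10001 pc2: +4 =50
r18=10010 pc2: +4 =54
r19=10011 pc3: +8 =62
r20=10100 pc2: +4 =66
r21=10101 pc3: +8 =74
r22=10110 pc3: +8 =82
r23=10111 pc4: +16 =98
r24=11000 pc2: +4 =102
r25=11001 pc3: +8 =110
r26=11010 pc3: +8 =118
r27=11011 pc4: +16 =134
r28=11100 pc3: +8 =142
r29=11101 pc4: +16 =158
r30=11110 pc4: +16 =174
r31=11111 pc5: +32 =206
r32=100000 pc1: +2 =208
r33=100001 pc2: +4 =212
r34=100010 pc2: +4 =216
r35=100011 pc3: +8 =224
r36=100100 pc2: +4 =228
r37=100101 pc3: +8 =236
r38=100110 pc3: +8 =244
r39=100111 pc4: +16 =260
r40=101000 pc2: +4 =264
r41=101001 pc3: +8 =272
r42=101010 pc3: +8 =280
r43=101011 pc4: +16 =296
r44=101100 pc3: +8 =304
r45=101101 pc4: +16 =320
r46=101110 pc4: +16 =336
r47=101111 pc5: +32 =368
r48=110000 pc2: +4 =372
r49=110001 pc3: +8 =380
r50=110010 pc3: +8 =388
r51=110011 pc4: +16 =404
r52=110100 pc3: +8 =412
r53=110101 pc4: +16 =428
r54=110110 pc4: +16 =444
r55=110111 pc5: +32 =476
r56=111000 pc3: +8 =484
r57=111001 pc4: +16 =500
r58=111010 pc4: +16 =516
r59=111011 pc5: +32 =548
r60=111100 pc4: +16 =564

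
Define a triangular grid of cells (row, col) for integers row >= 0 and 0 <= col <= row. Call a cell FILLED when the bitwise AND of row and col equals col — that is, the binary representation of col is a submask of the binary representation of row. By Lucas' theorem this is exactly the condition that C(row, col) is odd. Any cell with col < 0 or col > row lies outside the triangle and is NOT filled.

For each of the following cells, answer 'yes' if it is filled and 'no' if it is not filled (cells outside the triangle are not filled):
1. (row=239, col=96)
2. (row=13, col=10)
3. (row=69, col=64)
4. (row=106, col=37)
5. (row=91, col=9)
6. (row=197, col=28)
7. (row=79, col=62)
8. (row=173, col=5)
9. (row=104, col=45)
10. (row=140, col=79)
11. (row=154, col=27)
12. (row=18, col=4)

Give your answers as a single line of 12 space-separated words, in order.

Answer: yes no yes no yes no no yes no no no no

Derivation:
(239,96): row=0b11101111, col=0b1100000, row AND col = 0b1100000 = 96; 96 == 96 -> filled
(13,10): row=0b1101, col=0b1010, row AND col = 0b1000 = 8; 8 != 10 -> empty
(69,64): row=0b1000101, col=0b1000000, row AND col = 0b1000000 = 64; 64 == 64 -> filled
(106,37): row=0b1101010, col=0b100101, row AND col = 0b100000 = 32; 32 != 37 -> empty
(91,9): row=0b1011011, col=0b1001, row AND col = 0b1001 = 9; 9 == 9 -> filled
(197,28): row=0b11000101, col=0b11100, row AND col = 0b100 = 4; 4 != 28 -> empty
(79,62): row=0b1001111, col=0b111110, row AND col = 0b1110 = 14; 14 != 62 -> empty
(173,5): row=0b10101101, col=0b101, row AND col = 0b101 = 5; 5 == 5 -> filled
(104,45): row=0b1101000, col=0b101101, row AND col = 0b101000 = 40; 40 != 45 -> empty
(140,79): row=0b10001100, col=0b1001111, row AND col = 0b1100 = 12; 12 != 79 -> empty
(154,27): row=0b10011010, col=0b11011, row AND col = 0b11010 = 26; 26 != 27 -> empty
(18,4): row=0b10010, col=0b100, row AND col = 0b0 = 0; 0 != 4 -> empty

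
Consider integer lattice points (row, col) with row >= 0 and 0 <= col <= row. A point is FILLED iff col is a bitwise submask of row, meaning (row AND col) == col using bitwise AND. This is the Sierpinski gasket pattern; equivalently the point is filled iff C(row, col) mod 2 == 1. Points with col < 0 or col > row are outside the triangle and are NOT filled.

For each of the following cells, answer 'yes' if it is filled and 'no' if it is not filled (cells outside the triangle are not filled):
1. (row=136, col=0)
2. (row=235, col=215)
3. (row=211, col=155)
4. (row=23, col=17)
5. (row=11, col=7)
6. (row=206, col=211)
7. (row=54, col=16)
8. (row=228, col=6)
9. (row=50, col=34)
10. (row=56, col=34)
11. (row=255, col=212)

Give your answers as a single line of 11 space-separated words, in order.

(136,0): row=0b10001000, col=0b0, row AND col = 0b0 = 0; 0 == 0 -> filled
(235,215): row=0b11101011, col=0b11010111, row AND col = 0b11000011 = 195; 195 != 215 -> empty
(211,155): row=0b11010011, col=0b10011011, row AND col = 0b10010011 = 147; 147 != 155 -> empty
(23,17): row=0b10111, col=0b10001, row AND col = 0b10001 = 17; 17 == 17 -> filled
(11,7): row=0b1011, col=0b111, row AND col = 0b11 = 3; 3 != 7 -> empty
(206,211): col outside [0, 206] -> not filled
(54,16): row=0b110110, col=0b10000, row AND col = 0b10000 = 16; 16 == 16 -> filled
(228,6): row=0b11100100, col=0b110, row AND col = 0b100 = 4; 4 != 6 -> empty
(50,34): row=0b110010, col=0b100010, row AND col = 0b100010 = 34; 34 == 34 -> filled
(56,34): row=0b111000, col=0b100010, row AND col = 0b100000 = 32; 32 != 34 -> empty
(255,212): row=0b11111111, col=0b11010100, row AND col = 0b11010100 = 212; 212 == 212 -> filled

Answer: yes no no yes no no yes no yes no yes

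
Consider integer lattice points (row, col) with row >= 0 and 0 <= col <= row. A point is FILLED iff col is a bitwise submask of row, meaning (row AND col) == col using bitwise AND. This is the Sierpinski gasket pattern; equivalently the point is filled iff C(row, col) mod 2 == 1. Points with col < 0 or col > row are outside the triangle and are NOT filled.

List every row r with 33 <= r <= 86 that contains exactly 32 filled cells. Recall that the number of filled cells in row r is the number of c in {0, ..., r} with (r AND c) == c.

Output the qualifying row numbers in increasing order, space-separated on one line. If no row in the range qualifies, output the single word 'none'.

Row r has 2^popcount(r) filled cells, so we need popcount(r) = log2(32) = 5.
Scan r = 33..86 and keep those with exactly 5 one-bits:
r=33=100001 popcount=2 -> skip
r=34=100010 popcount=2 -> skip
r=35=100011 popcount=3 -> skip
r=36=100100 popcount=2 -> skip
r=37=100101 popcount=3 -> skip
r=38=100110 popcount=3 -> skip
r=39=100111 popcount=4 -> skip
r=40=101000 popcount=2 -> skip
r=41=101001 popcount=3 -> skip
r=42=101010 popcount=3 -> skip
r=43=101011 popcount=4 -> skip
r=44=101100 popcount=3 -> skip
r=45=101101 popcount=4 -> skip
r=46=101110 popcount=4 -> skip
r=47=101111 popcount=5 -> KEEP
r=48=110000 popcount=2 -> skip
r=49=110001 popcount=3 -> skip
r=50=110010 popcount=3 -> skip
r=51=110011 popcount=4 -> skip
r=52=110100 popcount=3 -> skip
r=53=110101 popcount=4 -> skip
r=54=110110 popcount=4 -> skip
r=55=110111 popcount=5 -> KEEP
r=56=111000 popcount=3 -> skip
r=57=111001 popcount=4 -> skip
r=58=111010 popcount=4 -> skip
r=59=111011 popcount=5 -> KEEP
r=60=111100 popcount=4 -> skip
r=61=111101 popcount=5 -> KEEP
r=62=111110 popcount=5 -> KEEP
r=63=111111 popcount=6 -> skip
r=64=1000000 popcount=1 -> skip
r=65=1000001 popcount=2 -> skip
r=66=1000010 popcount=2 -> skip
r=67=1000011 popcount=3 -> skip
r=68=1000100 popcount=2 -> skip
r=69=1000101 popcount=3 -> skip
r=70=1000110 popcount=3 -> skip
r=71=1000111 popcount=4 -> skip
r=72=1001000 popcount=2 -> skip
r=73=1001001 popcount=3 -> skip
r=74=1001010 popcount=3 -> skip
r=75=1001011 popcount=4 -> skip
r=76=1001100 popcount=3 -> skip
r=77=1001101 popcount=4 -> skip
r=78=1001110 popcount=4 -> skip
r=79=1001111 popcount=5 -> KEEP
r=80=1010000 popcount=2 -> skip
r=81=1010001 popcount=3 -> skip
r=82=1010010 popcount=3 -> skip
r=83=1010011 popcount=4 -> skip
r=84=1010100 popcount=3 -> skip
r=85=1010101 popcount=4 -> skip
r=86=1010110 popcount=4 -> skip
Kept rows: 47 55 59 61 62 79

Answer: 47 55 59 61 62 79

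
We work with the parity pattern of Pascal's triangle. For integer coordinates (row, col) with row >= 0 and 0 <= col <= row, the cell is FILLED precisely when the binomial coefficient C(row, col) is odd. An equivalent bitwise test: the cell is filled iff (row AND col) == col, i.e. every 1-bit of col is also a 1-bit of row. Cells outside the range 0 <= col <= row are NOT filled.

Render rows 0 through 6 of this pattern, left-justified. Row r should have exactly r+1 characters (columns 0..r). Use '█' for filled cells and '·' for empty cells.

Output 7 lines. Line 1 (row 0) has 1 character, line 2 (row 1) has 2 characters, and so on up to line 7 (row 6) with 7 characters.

r0=0: █
r1=1: ██
r2=10: █·█
r3=11: ████
r4=100: █···█
r5=101: ██··██
r6=110: █·█·█·█

Answer: █
██
█·█
████
█···█
██··██
█·█·█·█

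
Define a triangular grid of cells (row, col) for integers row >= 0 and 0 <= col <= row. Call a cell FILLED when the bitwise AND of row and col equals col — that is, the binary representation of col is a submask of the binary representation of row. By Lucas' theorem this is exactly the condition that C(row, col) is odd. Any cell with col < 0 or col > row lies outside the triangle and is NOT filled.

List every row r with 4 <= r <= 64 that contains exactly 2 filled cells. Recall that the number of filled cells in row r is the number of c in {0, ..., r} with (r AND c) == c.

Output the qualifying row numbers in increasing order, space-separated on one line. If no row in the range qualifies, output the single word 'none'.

Row r has 2^popcount(r) filled cells, so we need popcount(r) = log2(2) = 1.
Scan r = 4..64 and keep those with exactly 1 one-bits:
r=4=100 popcount=1 -> KEEP
r=5=101 popcount=2 -> skip
r=6=110 popcount=2 -> skip
r=7=111 popcount=3 -> skip
r=8=1000 popcount=1 -> KEEP
r=9=1001 popcount=2 -> skip
r=10=1010 popcount=2 -> skip
r=11=1011 popcount=3 -> skip
r=12=1100 popcount=2 -> skip
r=13=1101 popcount=3 -> skip
r=14=1110 popcount=3 -> skip
r=15=1111 popcount=4 -> skip
r=16=10000 popcount=1 -> KEEP
r=17=10001 popcount=2 -> skip
r=18=10010 popcount=2 -> skip
r=19=10011 popcount=3 -> skip
r=20=10100 popcount=2 -> skip
r=21=10101 popcount=3 -> skip
r=22=10110 popcount=3 -> skip
r=23=10111 popcount=4 -> skip
r=24=11000 popcount=2 -> skip
r=25=11001 popcount=3 -> skip
r=26=11010 popcount=3 -> skip
r=27=11011 popcount=4 -> skip
r=28=11100 popcount=3 -> skip
r=29=11101 popcount=4 -> skip
r=30=11110 popcount=4 -> skip
r=31=11111 popcount=5 -> skip
r=32=100000 popcount=1 -> KEEP
r=33=100001 popcount=2 -> skip
r=34=100010 popcount=2 -> skip
r=35=100011 popcount=3 -> skip
r=36=100100 popcount=2 -> skip
r=37=100101 popcount=3 -> skip
r=38=100110 popcount=3 -> skip
r=39=100111 popcount=4 -> skip
r=40=101000 popcount=2 -> skip
r=41=101001 popcount=3 -> skip
r=42=101010 popcount=3 -> skip
r=43=101011 popcount=4 -> skip
r=44=101100 popcount=3 -> skip
r=45=101101 popcount=4 -> skip
r=46=101110 popcount=4 -> skip
r=47=101111 popcount=5 -> skip
r=48=110000 popcount=2 -> skip
r=49=110001 popcount=3 -> skip
r=50=110010 popcount=3 -> skip
r=51=110011 popcount=4 -> skip
r=52=110100 popcount=3 -> skip
r=53=110101 popcount=4 -> skip
r=54=110110 popcount=4 -> skip
r=55=110111 popcount=5 -> skip
r=56=111000 popcount=3 -> skip
r=57=111001 popcount=4 -> skip
r=58=111010 popcount=4 -> skip
r=59=111011 popcount=5 -> skip
r=60=111100 popcount=4 -> skip
r=61=111101 popcount=5 -> skip
r=62=111110 popcount=5 -> skip
r=63=111111 popcount=6 -> skip
r=64=1000000 popcount=1 -> KEEP
Kept rows: 4 8 16 32 64

Answer: 4 8 16 32 64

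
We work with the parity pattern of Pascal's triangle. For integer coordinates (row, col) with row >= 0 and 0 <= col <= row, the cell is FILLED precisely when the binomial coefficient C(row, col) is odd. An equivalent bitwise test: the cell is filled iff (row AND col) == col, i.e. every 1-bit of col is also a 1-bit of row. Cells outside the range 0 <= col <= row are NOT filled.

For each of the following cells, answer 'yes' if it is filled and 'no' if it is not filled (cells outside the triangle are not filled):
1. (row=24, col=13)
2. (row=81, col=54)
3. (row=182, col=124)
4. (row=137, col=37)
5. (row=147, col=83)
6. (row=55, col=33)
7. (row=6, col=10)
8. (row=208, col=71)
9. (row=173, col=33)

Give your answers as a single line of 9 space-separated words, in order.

Answer: no no no no no yes no no yes

Derivation:
(24,13): row=0b11000, col=0b1101, row AND col = 0b1000 = 8; 8 != 13 -> empty
(81,54): row=0b1010001, col=0b110110, row AND col = 0b10000 = 16; 16 != 54 -> empty
(182,124): row=0b10110110, col=0b1111100, row AND col = 0b110100 = 52; 52 != 124 -> empty
(137,37): row=0b10001001, col=0b100101, row AND col = 0b1 = 1; 1 != 37 -> empty
(147,83): row=0b10010011, col=0b1010011, row AND col = 0b10011 = 19; 19 != 83 -> empty
(55,33): row=0b110111, col=0b100001, row AND col = 0b100001 = 33; 33 == 33 -> filled
(6,10): col outside [0, 6] -> not filled
(208,71): row=0b11010000, col=0b1000111, row AND col = 0b1000000 = 64; 64 != 71 -> empty
(173,33): row=0b10101101, col=0b100001, row AND col = 0b100001 = 33; 33 == 33 -> filled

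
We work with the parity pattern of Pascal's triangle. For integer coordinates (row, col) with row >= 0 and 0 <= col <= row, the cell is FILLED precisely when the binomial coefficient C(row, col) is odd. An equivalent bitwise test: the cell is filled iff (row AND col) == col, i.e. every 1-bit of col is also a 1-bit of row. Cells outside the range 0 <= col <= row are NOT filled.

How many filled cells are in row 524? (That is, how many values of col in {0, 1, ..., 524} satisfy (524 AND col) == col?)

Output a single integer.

524 in binary = 1000001100
popcount(524) = number of 1-bits in 1000001100 = 3
A col c satisfies (524 AND c) == c iff every set bit of c is also set in 524; each of the 3 set bits of 524 can independently be on or off in c.
count = 2^3 = 8

Answer: 8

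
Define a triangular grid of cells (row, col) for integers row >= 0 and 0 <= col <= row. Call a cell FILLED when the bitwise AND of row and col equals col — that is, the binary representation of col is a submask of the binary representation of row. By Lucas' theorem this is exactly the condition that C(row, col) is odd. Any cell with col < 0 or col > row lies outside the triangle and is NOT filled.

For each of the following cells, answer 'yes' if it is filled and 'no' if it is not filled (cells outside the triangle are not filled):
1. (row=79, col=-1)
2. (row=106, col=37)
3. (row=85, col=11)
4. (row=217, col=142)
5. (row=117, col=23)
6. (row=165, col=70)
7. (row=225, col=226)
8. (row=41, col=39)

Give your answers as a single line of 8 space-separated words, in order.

Answer: no no no no no no no no

Derivation:
(79,-1): col outside [0, 79] -> not filled
(106,37): row=0b1101010, col=0b100101, row AND col = 0b100000 = 32; 32 != 37 -> empty
(85,11): row=0b1010101, col=0b1011, row AND col = 0b1 = 1; 1 != 11 -> empty
(217,142): row=0b11011001, col=0b10001110, row AND col = 0b10001000 = 136; 136 != 142 -> empty
(117,23): row=0b1110101, col=0b10111, row AND col = 0b10101 = 21; 21 != 23 -> empty
(165,70): row=0b10100101, col=0b1000110, row AND col = 0b100 = 4; 4 != 70 -> empty
(225,226): col outside [0, 225] -> not filled
(41,39): row=0b101001, col=0b100111, row AND col = 0b100001 = 33; 33 != 39 -> empty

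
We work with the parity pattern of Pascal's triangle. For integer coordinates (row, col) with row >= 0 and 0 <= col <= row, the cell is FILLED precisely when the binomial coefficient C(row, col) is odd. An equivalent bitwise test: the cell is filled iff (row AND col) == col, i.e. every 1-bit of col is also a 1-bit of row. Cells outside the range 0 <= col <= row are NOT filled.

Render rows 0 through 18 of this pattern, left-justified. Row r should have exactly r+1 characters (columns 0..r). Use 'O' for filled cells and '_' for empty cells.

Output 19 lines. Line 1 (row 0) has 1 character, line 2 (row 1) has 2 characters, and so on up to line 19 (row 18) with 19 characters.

r0=0: O
r1=1: OO
r2=10: O_O
r3=11: OOOO
r4=100: O___O
r5=101: OO__OO
r6=110: O_O_O_O
r7=111: OOOOOOOO
r8=1000: O_______O
r9=1001: OO______OO
r10=1010: O_O_____O_O
r11=1011: OOOO____OOOO
r12=1100: O___O___O___O
r13=1101: OO__OO__OO__OO
r14=1110: O_O_O_O_O_O_O_O
r15=1111: OOOOOOOOOOOOOOOO
r16=10000: O_______________O
r17=10001: OO______________OO
r18=10010: O_O_____________O_O

Answer: O
OO
O_O
OOOO
O___O
OO__OO
O_O_O_O
OOOOOOOO
O_______O
OO______OO
O_O_____O_O
OOOO____OOOO
O___O___O___O
OO__OO__OO__OO
O_O_O_O_O_O_O_O
OOOOOOOOOOOOOOOO
O_______________O
OO______________OO
O_O_____________O_O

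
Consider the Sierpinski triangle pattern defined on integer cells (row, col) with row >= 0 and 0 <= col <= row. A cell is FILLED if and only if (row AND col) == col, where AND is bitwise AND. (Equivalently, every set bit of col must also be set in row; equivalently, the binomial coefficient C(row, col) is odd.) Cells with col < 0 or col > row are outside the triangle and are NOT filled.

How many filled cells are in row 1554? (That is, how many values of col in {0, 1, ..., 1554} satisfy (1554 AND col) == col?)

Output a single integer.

1554 in binary = 11000010010
popcount(1554) = number of 1-bits in 11000010010 = 4
A col c satisfies (1554 AND c) == c iff every set bit of c is also set in 1554; each of the 4 set bits of 1554 can independently be on or off in c.
count = 2^4 = 16

Answer: 16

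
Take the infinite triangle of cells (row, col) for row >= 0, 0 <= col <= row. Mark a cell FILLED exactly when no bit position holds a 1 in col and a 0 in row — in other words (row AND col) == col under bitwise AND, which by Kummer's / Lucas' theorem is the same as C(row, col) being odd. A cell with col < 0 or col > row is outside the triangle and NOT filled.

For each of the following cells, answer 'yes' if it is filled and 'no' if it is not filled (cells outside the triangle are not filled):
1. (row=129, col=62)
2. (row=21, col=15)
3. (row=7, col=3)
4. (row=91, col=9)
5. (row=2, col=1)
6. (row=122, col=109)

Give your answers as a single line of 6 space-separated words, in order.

(129,62): row=0b10000001, col=0b111110, row AND col = 0b0 = 0; 0 != 62 -> empty
(21,15): row=0b10101, col=0b1111, row AND col = 0b101 = 5; 5 != 15 -> empty
(7,3): row=0b111, col=0b11, row AND col = 0b11 = 3; 3 == 3 -> filled
(91,9): row=0b1011011, col=0b1001, row AND col = 0b1001 = 9; 9 == 9 -> filled
(2,1): row=0b10, col=0b1, row AND col = 0b0 = 0; 0 != 1 -> empty
(122,109): row=0b1111010, col=0b1101101, row AND col = 0b1101000 = 104; 104 != 109 -> empty

Answer: no no yes yes no no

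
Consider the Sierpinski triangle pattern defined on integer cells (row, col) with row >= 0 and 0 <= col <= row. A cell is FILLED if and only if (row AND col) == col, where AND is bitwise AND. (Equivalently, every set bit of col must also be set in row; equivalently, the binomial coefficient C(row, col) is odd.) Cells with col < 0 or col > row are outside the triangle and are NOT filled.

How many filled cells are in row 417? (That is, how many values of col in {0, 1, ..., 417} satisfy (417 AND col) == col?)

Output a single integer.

417 in binary = 110100001
popcount(417) = number of 1-bits in 110100001 = 4
A col c satisfies (417 AND c) == c iff every set bit of c is also set in 417; each of the 4 set bits of 417 can independently be on or off in c.
count = 2^4 = 16

Answer: 16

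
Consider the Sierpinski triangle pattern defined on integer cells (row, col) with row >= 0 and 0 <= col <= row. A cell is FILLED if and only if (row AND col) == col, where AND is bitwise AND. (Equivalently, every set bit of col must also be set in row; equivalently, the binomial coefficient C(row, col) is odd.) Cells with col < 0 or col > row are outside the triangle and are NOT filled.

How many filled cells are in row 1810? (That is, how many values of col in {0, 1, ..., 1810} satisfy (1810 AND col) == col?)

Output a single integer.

1810 in binary = 11100010010
popcount(1810) = number of 1-bits in 11100010010 = 5
A col c satisfies (1810 AND c) == c iff every set bit of c is also set in 1810; each of the 5 set bits of 1810 can independently be on or off in c.
count = 2^5 = 32

Answer: 32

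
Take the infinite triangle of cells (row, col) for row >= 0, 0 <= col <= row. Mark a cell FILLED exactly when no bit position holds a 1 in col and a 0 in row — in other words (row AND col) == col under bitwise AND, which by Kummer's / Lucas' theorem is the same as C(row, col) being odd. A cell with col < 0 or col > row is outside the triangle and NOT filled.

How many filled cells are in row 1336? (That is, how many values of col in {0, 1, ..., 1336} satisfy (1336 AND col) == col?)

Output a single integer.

Answer: 32

Derivation:
1336 in binary = 10100111000
popcount(1336) = number of 1-bits in 10100111000 = 5
A col c satisfies (1336 AND c) == c iff every set bit of c is also set in 1336; each of the 5 set bits of 1336 can independently be on or off in c.
count = 2^5 = 32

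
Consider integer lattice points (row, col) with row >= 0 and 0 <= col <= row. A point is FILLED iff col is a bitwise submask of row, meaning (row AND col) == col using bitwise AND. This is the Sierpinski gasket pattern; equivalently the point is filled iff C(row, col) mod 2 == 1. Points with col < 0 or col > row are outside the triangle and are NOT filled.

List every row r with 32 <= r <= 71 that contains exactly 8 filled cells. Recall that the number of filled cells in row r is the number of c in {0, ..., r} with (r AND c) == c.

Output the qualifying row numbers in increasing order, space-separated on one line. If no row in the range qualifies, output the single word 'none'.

Row r has 2^popcount(r) filled cells, so we need popcount(r) = log2(8) = 3.
Scan r = 32..71 and keep those with exactly 3 one-bits:
r=32=100000 popcount=1 -> skip
r=33=100001 popcount=2 -> skip
r=34=100010 popcount=2 -> skip
r=35=100011 popcount=3 -> KEEP
r=36=100100 popcount=2 -> skip
r=37=100101 popcount=3 -> KEEP
r=38=100110 popcount=3 -> KEEP
r=39=100111 popcount=4 -> skip
r=40=101000 popcount=2 -> skip
r=41=101001 popcount=3 -> KEEP
r=42=101010 popcount=3 -> KEEP
r=43=101011 popcount=4 -> skip
r=44=101100 popcount=3 -> KEEP
r=45=101101 popcount=4 -> skip
r=46=101110 popcount=4 -> skip
r=47=101111 popcount=5 -> skip
r=48=110000 popcount=2 -> skip
r=49=110001 popcount=3 -> KEEP
r=50=110010 popcount=3 -> KEEP
r=51=110011 popcount=4 -> skip
r=52=110100 popcount=3 -> KEEP
r=53=110101 popcount=4 -> skip
r=54=110110 popcount=4 -> skip
r=55=110111 popcount=5 -> skip
r=56=111000 popcount=3 -> KEEP
r=57=111001 popcount=4 -> skip
r=58=111010 popcount=4 -> skip
r=59=111011 popcount=5 -> skip
r=60=111100 popcount=4 -> skip
r=61=111101 popcount=5 -> skip
r=62=111110 popcount=5 -> skip
r=63=111111 popcount=6 -> skip
r=64=1000000 popcount=1 -> skip
r=65=1000001 popcount=2 -> skip
r=66=1000010 popcount=2 -> skip
r=67=1000011 popcount=3 -> KEEP
r=68=1000100 popcount=2 -> skip
r=69=1000101 popcount=3 -> KEEP
r=70=1000110 popcount=3 -> KEEP
r=71=1000111 popcount=4 -> skip
Kept rows: 35 37 38 41 42 44 49 50 52 56 67 69 70

Answer: 35 37 38 41 42 44 49 50 52 56 67 69 70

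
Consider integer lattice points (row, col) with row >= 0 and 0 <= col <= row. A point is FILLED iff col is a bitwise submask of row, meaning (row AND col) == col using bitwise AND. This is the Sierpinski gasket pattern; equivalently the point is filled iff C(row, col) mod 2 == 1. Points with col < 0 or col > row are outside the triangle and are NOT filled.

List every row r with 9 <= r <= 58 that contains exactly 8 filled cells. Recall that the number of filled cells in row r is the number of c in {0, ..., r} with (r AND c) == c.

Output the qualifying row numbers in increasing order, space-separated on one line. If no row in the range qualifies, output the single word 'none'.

Row r has 2^popcount(r) filled cells, so we need popcount(r) = log2(8) = 3.
Scan r = 9..58 and keep those with exactly 3 one-bits:
r=9=1001 popcount=2 -> skip
r=10=1010 popcount=2 -> skip
r=11=1011 popcount=3 -> KEEP
r=12=1100 popcount=2 -> skip
r=13=1101 popcount=3 -> KEEP
r=14=1110 popcount=3 -> KEEP
r=15=1111 popcount=4 -> skip
r=16=10000 popcount=1 -> skip
r=17=10001 popcount=2 -> skip
r=18=10010 popcount=2 -> skip
r=19=10011 popcount=3 -> KEEP
r=20=10100 popcount=2 -> skip
r=21=10101 popcount=3 -> KEEP
r=22=10110 popcount=3 -> KEEP
r=23=10111 popcount=4 -> skip
r=24=11000 popcount=2 -> skip
r=25=11001 popcount=3 -> KEEP
r=26=11010 popcount=3 -> KEEP
r=27=11011 popcount=4 -> skip
r=28=11100 popcount=3 -> KEEP
r=29=11101 popcount=4 -> skip
r=30=11110 popcount=4 -> skip
r=31=11111 popcount=5 -> skip
r=32=100000 popcount=1 -> skip
r=33=100001 popcount=2 -> skip
r=34=100010 popcount=2 -> skip
r=35=100011 popcount=3 -> KEEP
r=36=100100 popcount=2 -> skip
r=37=100101 popcount=3 -> KEEP
r=38=100110 popcount=3 -> KEEP
r=39=100111 popcount=4 -> skip
r=40=101000 popcount=2 -> skip
r=41=101001 popcount=3 -> KEEP
r=42=101010 popcount=3 -> KEEP
r=43=101011 popcount=4 -> skip
r=44=101100 popcount=3 -> KEEP
r=45=101101 popcount=4 -> skip
r=46=101110 popcount=4 -> skip
r=47=101111 popcount=5 -> skip
r=48=110000 popcount=2 -> skip
r=49=110001 popcount=3 -> KEEP
r=50=110010 popcount=3 -> KEEP
r=51=110011 popcount=4 -> skip
r=52=110100 popcount=3 -> KEEP
r=53=110101 popcount=4 -> skip
r=54=110110 popcount=4 -> skip
r=55=110111 popcount=5 -> skip
r=56=111000 popcount=3 -> KEEP
r=57=111001 popcount=4 -> skip
r=58=111010 popcount=4 -> skip
Kept rows: 11 13 14 19 21 22 25 26 28 35 37 38 41 42 44 49 50 52 56

Answer: 11 13 14 19 21 22 25 26 28 35 37 38 41 42 44 49 50 52 56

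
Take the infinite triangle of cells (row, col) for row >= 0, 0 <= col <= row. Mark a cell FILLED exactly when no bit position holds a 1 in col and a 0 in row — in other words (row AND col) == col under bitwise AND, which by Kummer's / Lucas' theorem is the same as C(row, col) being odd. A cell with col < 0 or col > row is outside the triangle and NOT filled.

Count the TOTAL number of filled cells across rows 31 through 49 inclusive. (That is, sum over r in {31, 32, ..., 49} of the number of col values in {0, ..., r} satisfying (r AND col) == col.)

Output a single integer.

r31=11111 pc5: +32 =32
r32=100000 pc1: +2 =34
r33=100001 pc2: +4 =38
r34=100010 pc2: +4 =42
r35=100011 pc3: +8 =50
r36=100100 pc2: +4 =54
r37=100101 pc3: +8 =62
r38=100110 pc3: +8 =70
r39=100111 pc4: +16 =86
r40=101000 pc2: +4 =90
r41=101001 pc3: +8 =98
r42=101010 pc3: +8 =106
r43=101011 pc4: +16 =122
r44=101100 pc3: +8 =130
r45=101101 pc4: +16 =146
r46=101110 pc4: +16 =162
r47=101111 pc5: +32 =194
r48=110000 pc2: +4 =198
r49=110001 pc3: +8 =206

Answer: 206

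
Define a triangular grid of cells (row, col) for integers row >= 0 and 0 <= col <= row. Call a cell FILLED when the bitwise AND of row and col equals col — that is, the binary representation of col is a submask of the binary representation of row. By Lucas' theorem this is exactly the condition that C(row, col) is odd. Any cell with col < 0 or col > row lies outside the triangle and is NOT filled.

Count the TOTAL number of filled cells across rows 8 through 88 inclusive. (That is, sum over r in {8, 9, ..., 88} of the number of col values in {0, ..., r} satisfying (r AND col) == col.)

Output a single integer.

Answer: 980

Derivation:
r8=1000 pc1: +2 =2
r9=1001 pc2: +4 =6
r10=1010 pc2: +4 =10
r11=1011 pc3: +8 =18
r12=1100 pc2: +4 =22
r13=1101 pc3: +8 =30
r14=1110 pc3: +8 =38
r15=1111 pc4: +16 =54
r16=10000 pc1: +2 =56
r17=10001 pc2: +4 =60
r18=10010 pc2: +4 =64
r19=10011 pc3: +8 =72
r20=10100 pc2: +4 =76
r21=10101 pc3: +8 =84
r22=10110 pc3: +8 =92
r23=10111 pc4: +16 =108
r24=11000 pc2: +4 =112
r25=11001 pc3: +8 =120
r26=11010 pc3: +8 =128
r27=11011 pc4: +16 =144
r28=11100 pc3: +8 =152
r29=11101 pc4: +16 =168
r30=11110 pc4: +16 =184
r31=11111 pc5: +32 =216
r32=100000 pc1: +2 =218
r33=100001 pc2: +4 =222
r34=100010 pc2: +4 =226
r35=100011 pc3: +8 =234
r36=100100 pc2: +4 =238
r37=100101 pc3: +8 =246
r38=100110 pc3: +8 =254
r39=100111 pc4: +16 =270
r40=101000 pc2: +4 =274
r41=101001 pc3: +8 =282
r42=101010 pc3: +8 =290
r43=101011 pc4: +16 =306
r44=101100 pc3: +8 =314
r45=101101 pc4: +16 =330
r46=101110 pc4: +16 =346
r47=101111 pc5: +32 =378
r48=110000 pc2: +4 =382
r49=110001 pc3: +8 =390
r50=110010 pc3: +8 =398
r51=110011 pc4: +16 =414
r52=110100 pc3: +8 =422
r53=110101 pc4: +16 =438
r54=110110 pc4: +16 =454
r55=110111 pc5: +32 =486
r56=111000 pc3: +8 =494
r57=111001 pc4: +16 =510
r58=111010 pc4: +16 =526
r59=111011 pc5: +32 =558
r60=111100 pc4: +16 =574
r61=111101 pc5: +32 =606
r62=111110 pc5: +32 =638
r63=111111 pc6: +64 =702
r64=1000000 pc1: +2 =704
r65=1000001 pc2: +4 =708
r66=1000010 pc2: +4 =712
r67=1000011 pc3: +8 =720
r68=1000100 pc2: +4 =724
r69=1000101 pc3: +8 =732
r70=1000110 pc3: +8 =740
r71=1000111 pc4: +16 =756
r72=1001000 pc2: +4 =760
r73=1001001 pc3: +8 =768
r74=1001010 pc3: +8 =776
r75=1001011 pc4: +16 =792
r76=1001100 pc3: +8 =800
r77=1001101 pc4: +16 =816
r78=1001110 pc4: +16 =832
r79=1001111 pc5: +32 =864
r80=1010000 pc2: +4 =868
r81=1010001 pc3: +8 =876
r82=1010010 pc3: +8 =884
r83=1010011 pc4: +16 =900
r84=1010100 pc3: +8 =908
r85=1010101 pc4: +16 =924
r86=1010110 pc4: +16 =940
r87=1010111 pc5: +32 =972
r88=1011000 pc3: +8 =980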